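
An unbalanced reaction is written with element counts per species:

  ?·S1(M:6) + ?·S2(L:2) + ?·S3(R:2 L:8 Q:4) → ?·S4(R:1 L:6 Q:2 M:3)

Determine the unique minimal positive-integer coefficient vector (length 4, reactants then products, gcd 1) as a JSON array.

Coefficients: [1, 2, 1, 2]

R: 1·0+2·0+1·2 = 2 | 2·1 = 2
L: 1·0+2·2+1·8 = 12 | 2·6 = 12
Q: 1·0+2·0+1·4 = 4 | 2·2 = 4
M: 1·6+2·0+1·0 = 6 | 2·3 = 6
gcd(1,2,1,2) = 1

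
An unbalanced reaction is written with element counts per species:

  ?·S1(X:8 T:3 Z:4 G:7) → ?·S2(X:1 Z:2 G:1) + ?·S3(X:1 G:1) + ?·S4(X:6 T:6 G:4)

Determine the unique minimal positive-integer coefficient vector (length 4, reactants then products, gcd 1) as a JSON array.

X: 2·8 = 16 | 4·1+6·1+1·6 = 16
T: 2·3 = 6 | 4·0+6·0+1·6 = 6
Z: 2·4 = 8 | 4·2+6·0+1·0 = 8
G: 2·7 = 14 | 4·1+6·1+1·4 = 14
gcd(2,4,6,1) = 1

Coefficients: [2, 4, 6, 1]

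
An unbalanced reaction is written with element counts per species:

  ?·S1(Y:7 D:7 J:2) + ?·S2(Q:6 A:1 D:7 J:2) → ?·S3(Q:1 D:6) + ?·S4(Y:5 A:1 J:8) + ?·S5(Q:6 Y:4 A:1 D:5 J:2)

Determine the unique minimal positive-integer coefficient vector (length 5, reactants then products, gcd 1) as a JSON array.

Coefficients: [3, 5, 6, 1, 4]

Q: 3·0+5·6 = 30 | 6·1+1·0+4·6 = 30
Y: 3·7+5·0 = 21 | 6·0+1·5+4·4 = 21
A: 3·0+5·1 = 5 | 6·0+1·1+4·1 = 5
D: 3·7+5·7 = 56 | 6·6+1·0+4·5 = 56
J: 3·2+5·2 = 16 | 6·0+1·8+4·2 = 16
gcd(3,5,6,1,4) = 1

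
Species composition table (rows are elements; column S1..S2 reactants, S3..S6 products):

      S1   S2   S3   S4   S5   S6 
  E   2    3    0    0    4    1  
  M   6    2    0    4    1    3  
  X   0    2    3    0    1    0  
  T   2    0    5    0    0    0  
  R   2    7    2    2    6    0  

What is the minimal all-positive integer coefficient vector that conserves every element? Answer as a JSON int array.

E: 5·2+6·3 = 28 | 2·0+6·0+6·4+4·1 = 28
M: 5·6+6·2 = 42 | 2·0+6·4+6·1+4·3 = 42
X: 5·0+6·2 = 12 | 2·3+6·0+6·1+4·0 = 12
T: 5·2+6·0 = 10 | 2·5+6·0+6·0+4·0 = 10
R: 5·2+6·7 = 52 | 2·2+6·2+6·6+4·0 = 52
gcd(5,6,2,6,6,4) = 1

Coefficients: [5, 6, 2, 6, 6, 4]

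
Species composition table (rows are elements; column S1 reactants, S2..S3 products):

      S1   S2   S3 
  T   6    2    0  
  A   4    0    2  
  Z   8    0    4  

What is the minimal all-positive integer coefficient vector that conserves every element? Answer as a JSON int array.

Coefficients: [1, 3, 2]

T: 1·6 = 6 | 3·2+2·0 = 6
A: 1·4 = 4 | 3·0+2·2 = 4
Z: 1·8 = 8 | 3·0+2·4 = 8
gcd(1,3,2) = 1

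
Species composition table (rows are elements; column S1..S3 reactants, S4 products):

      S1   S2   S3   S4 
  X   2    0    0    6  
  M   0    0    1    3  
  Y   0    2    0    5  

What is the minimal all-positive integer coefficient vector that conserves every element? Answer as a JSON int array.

Coefficients: [6, 5, 6, 2]

X: 6·2+5·0+6·0 = 12 | 2·6 = 12
M: 6·0+5·0+6·1 = 6 | 2·3 = 6
Y: 6·0+5·2+6·0 = 10 | 2·5 = 10
gcd(6,5,6,2) = 1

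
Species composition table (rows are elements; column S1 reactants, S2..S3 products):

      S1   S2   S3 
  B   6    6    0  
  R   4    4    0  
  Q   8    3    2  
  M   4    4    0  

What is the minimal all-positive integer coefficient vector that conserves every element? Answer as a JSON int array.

B: 2·6 = 12 | 2·6+5·0 = 12
R: 2·4 = 8 | 2·4+5·0 = 8
Q: 2·8 = 16 | 2·3+5·2 = 16
M: 2·4 = 8 | 2·4+5·0 = 8
gcd(2,2,5) = 1

Coefficients: [2, 2, 5]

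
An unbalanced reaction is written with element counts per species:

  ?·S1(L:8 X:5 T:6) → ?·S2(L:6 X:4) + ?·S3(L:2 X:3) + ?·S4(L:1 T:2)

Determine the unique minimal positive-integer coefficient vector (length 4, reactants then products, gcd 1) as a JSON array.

L: 2·8 = 16 | 1·6+2·2+6·1 = 16
X: 2·5 = 10 | 1·4+2·3+6·0 = 10
T: 2·6 = 12 | 1·0+2·0+6·2 = 12
gcd(2,1,2,6) = 1

Coefficients: [2, 1, 2, 6]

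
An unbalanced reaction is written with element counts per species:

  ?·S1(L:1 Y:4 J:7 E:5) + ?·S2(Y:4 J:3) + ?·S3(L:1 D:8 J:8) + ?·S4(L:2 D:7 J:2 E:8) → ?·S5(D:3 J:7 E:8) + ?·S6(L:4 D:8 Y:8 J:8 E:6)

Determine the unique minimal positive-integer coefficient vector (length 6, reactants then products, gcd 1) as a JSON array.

Coefficients: [6, 4, 2, 6, 6, 5]

L: 6·1+4·0+2·1+6·2 = 20 | 6·0+5·4 = 20
D: 6·0+4·0+2·8+6·7 = 58 | 6·3+5·8 = 58
Y: 6·4+4·4+2·0+6·0 = 40 | 6·0+5·8 = 40
J: 6·7+4·3+2·8+6·2 = 82 | 6·7+5·8 = 82
E: 6·5+4·0+2·0+6·8 = 78 | 6·8+5·6 = 78
gcd(6,4,2,6,6,5) = 1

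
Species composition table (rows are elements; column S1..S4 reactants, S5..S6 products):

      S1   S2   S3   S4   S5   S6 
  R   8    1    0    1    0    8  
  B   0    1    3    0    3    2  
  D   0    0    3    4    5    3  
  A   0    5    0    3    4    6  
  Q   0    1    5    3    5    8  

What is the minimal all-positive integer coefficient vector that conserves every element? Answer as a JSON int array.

R: 1·8+4·1+5·0+4·1 = 16 | 5·0+2·8 = 16
B: 1·0+4·1+5·3+4·0 = 19 | 5·3+2·2 = 19
D: 1·0+4·0+5·3+4·4 = 31 | 5·5+2·3 = 31
A: 1·0+4·5+5·0+4·3 = 32 | 5·4+2·6 = 32
Q: 1·0+4·1+5·5+4·3 = 41 | 5·5+2·8 = 41
gcd(1,4,5,4,5,2) = 1

Coefficients: [1, 4, 5, 4, 5, 2]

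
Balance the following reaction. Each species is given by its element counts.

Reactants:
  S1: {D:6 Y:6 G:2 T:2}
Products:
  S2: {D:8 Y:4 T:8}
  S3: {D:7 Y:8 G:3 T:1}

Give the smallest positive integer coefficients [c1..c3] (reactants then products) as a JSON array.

Coefficients: [6, 1, 4]

D: 6·6 = 36 | 1·8+4·7 = 36
Y: 6·6 = 36 | 1·4+4·8 = 36
G: 6·2 = 12 | 1·0+4·3 = 12
T: 6·2 = 12 | 1·8+4·1 = 12
gcd(6,1,4) = 1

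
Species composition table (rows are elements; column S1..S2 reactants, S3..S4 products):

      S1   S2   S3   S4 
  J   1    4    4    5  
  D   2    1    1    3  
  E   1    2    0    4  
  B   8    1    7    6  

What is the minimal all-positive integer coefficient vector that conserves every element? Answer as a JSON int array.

J: 2·1+3·4 = 14 | 1·4+2·5 = 14
D: 2·2+3·1 = 7 | 1·1+2·3 = 7
E: 2·1+3·2 = 8 | 1·0+2·4 = 8
B: 2·8+3·1 = 19 | 1·7+2·6 = 19
gcd(2,3,1,2) = 1

Coefficients: [2, 3, 1, 2]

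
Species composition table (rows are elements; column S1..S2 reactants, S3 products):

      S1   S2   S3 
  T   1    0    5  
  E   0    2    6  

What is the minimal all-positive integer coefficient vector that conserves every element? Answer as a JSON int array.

Coefficients: [5, 3, 1]

T: 5·1+3·0 = 5 | 1·5 = 5
E: 5·0+3·2 = 6 | 1·6 = 6
gcd(5,3,1) = 1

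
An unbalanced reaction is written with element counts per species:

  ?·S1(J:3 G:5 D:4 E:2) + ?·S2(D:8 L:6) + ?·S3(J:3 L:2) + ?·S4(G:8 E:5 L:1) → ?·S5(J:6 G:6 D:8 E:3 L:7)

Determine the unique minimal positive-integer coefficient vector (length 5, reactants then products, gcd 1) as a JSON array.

J: 2·3+2·0+4·3+1·0 = 18 | 3·6 = 18
G: 2·5+2·0+4·0+1·8 = 18 | 3·6 = 18
D: 2·4+2·8+4·0+1·0 = 24 | 3·8 = 24
E: 2·2+2·0+4·0+1·5 = 9 | 3·3 = 9
L: 2·0+2·6+4·2+1·1 = 21 | 3·7 = 21
gcd(2,2,4,1,3) = 1

Coefficients: [2, 2, 4, 1, 3]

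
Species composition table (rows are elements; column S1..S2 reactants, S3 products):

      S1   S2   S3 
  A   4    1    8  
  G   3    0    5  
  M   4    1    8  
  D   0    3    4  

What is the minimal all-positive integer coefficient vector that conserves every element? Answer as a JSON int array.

Coefficients: [5, 4, 3]

A: 5·4+4·1 = 24 | 3·8 = 24
G: 5·3+4·0 = 15 | 3·5 = 15
M: 5·4+4·1 = 24 | 3·8 = 24
D: 5·0+4·3 = 12 | 3·4 = 12
gcd(5,4,3) = 1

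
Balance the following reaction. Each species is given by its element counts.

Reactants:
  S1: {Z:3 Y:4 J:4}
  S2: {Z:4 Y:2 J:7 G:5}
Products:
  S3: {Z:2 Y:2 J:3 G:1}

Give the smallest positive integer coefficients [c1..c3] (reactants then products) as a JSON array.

Coefficients: [2, 1, 5]

Z: 2·3+1·4 = 10 | 5·2 = 10
Y: 2·4+1·2 = 10 | 5·2 = 10
J: 2·4+1·7 = 15 | 5·3 = 15
G: 2·0+1·5 = 5 | 5·1 = 5
gcd(2,1,5) = 1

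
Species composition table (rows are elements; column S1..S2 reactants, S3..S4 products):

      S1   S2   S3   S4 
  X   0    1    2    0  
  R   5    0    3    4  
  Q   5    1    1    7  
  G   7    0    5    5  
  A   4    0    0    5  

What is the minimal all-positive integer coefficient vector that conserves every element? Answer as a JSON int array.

Coefficients: [5, 6, 3, 4]

X: 5·0+6·1 = 6 | 3·2+4·0 = 6
R: 5·5+6·0 = 25 | 3·3+4·4 = 25
Q: 5·5+6·1 = 31 | 3·1+4·7 = 31
G: 5·7+6·0 = 35 | 3·5+4·5 = 35
A: 5·4+6·0 = 20 | 3·0+4·5 = 20
gcd(5,6,3,4) = 1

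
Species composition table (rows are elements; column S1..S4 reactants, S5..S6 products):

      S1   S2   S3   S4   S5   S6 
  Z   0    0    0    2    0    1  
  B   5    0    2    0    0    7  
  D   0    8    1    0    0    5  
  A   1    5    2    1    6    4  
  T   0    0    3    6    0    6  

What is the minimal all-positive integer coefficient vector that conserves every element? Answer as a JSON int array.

Z: 6·0+3·0+6·0+3·2 = 6 | 2·0+6·1 = 6
B: 6·5+3·0+6·2+3·0 = 42 | 2·0+6·7 = 42
D: 6·0+3·8+6·1+3·0 = 30 | 2·0+6·5 = 30
A: 6·1+3·5+6·2+3·1 = 36 | 2·6+6·4 = 36
T: 6·0+3·0+6·3+3·6 = 36 | 2·0+6·6 = 36
gcd(6,3,6,3,2,6) = 1

Coefficients: [6, 3, 6, 3, 2, 6]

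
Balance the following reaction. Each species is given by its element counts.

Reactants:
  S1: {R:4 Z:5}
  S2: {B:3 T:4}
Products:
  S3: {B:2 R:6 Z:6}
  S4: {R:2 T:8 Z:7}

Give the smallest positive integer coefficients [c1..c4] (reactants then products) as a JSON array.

Coefficients: [5, 2, 3, 1]

B: 5·0+2·3 = 6 | 3·2+1·0 = 6
R: 5·4+2·0 = 20 | 3·6+1·2 = 20
T: 5·0+2·4 = 8 | 3·0+1·8 = 8
Z: 5·5+2·0 = 25 | 3·6+1·7 = 25
gcd(5,2,3,1) = 1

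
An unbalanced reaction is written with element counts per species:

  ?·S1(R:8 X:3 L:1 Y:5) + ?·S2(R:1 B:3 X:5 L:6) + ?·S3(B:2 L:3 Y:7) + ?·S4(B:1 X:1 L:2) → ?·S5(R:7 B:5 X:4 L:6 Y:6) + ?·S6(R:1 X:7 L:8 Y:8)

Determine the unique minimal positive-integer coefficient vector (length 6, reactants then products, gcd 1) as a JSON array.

R: 5·8+5·1+5·0+5·0 = 45 | 6·7+3·1 = 45
B: 5·0+5·3+5·2+5·1 = 30 | 6·5+3·0 = 30
X: 5·3+5·5+5·0+5·1 = 45 | 6·4+3·7 = 45
L: 5·1+5·6+5·3+5·2 = 60 | 6·6+3·8 = 60
Y: 5·5+5·0+5·7+5·0 = 60 | 6·6+3·8 = 60
gcd(5,5,5,5,6,3) = 1

Coefficients: [5, 5, 5, 5, 6, 3]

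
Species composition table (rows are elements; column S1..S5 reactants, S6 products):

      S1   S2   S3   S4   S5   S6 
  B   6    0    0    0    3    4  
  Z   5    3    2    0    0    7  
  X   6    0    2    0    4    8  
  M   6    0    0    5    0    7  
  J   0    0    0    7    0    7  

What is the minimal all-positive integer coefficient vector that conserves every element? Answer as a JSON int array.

B: 1·6+2·0+5·0+3·0+2·3 = 12 | 3·4 = 12
Z: 1·5+2·3+5·2+3·0+2·0 = 21 | 3·7 = 21
X: 1·6+2·0+5·2+3·0+2·4 = 24 | 3·8 = 24
M: 1·6+2·0+5·0+3·5+2·0 = 21 | 3·7 = 21
J: 1·0+2·0+5·0+3·7+2·0 = 21 | 3·7 = 21
gcd(1,2,5,3,2,3) = 1

Coefficients: [1, 2, 5, 3, 2, 3]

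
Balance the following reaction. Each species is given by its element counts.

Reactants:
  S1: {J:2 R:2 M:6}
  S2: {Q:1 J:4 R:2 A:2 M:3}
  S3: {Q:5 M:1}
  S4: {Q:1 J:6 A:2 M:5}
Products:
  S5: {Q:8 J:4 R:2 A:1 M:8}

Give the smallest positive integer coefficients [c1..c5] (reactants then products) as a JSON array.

Coefficients: [3, 1, 6, 1, 4]

Q: 3·0+1·1+6·5+1·1 = 32 | 4·8 = 32
J: 3·2+1·4+6·0+1·6 = 16 | 4·4 = 16
R: 3·2+1·2+6·0+1·0 = 8 | 4·2 = 8
A: 3·0+1·2+6·0+1·2 = 4 | 4·1 = 4
M: 3·6+1·3+6·1+1·5 = 32 | 4·8 = 32
gcd(3,1,6,1,4) = 1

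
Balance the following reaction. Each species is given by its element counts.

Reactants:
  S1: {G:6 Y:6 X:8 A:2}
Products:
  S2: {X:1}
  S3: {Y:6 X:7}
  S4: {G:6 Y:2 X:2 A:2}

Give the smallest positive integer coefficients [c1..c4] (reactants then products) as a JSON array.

Coefficients: [3, 4, 2, 3]

G: 3·6 = 18 | 4·0+2·0+3·6 = 18
Y: 3·6 = 18 | 4·0+2·6+3·2 = 18
X: 3·8 = 24 | 4·1+2·7+3·2 = 24
A: 3·2 = 6 | 4·0+2·0+3·2 = 6
gcd(3,4,2,3) = 1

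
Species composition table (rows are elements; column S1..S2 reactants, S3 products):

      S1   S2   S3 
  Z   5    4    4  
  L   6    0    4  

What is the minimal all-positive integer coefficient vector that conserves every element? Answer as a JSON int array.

Coefficients: [4, 1, 6]

Z: 4·5+1·4 = 24 | 6·4 = 24
L: 4·6+1·0 = 24 | 6·4 = 24
gcd(4,1,6) = 1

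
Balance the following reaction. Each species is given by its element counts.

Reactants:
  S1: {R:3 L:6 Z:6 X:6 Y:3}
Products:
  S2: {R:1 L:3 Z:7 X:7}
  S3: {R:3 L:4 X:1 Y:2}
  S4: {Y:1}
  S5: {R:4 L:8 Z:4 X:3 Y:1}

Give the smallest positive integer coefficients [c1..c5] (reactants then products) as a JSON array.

R: 3·3 = 9 | 2·1+1·3+6·0+1·4 = 9
L: 3·6 = 18 | 2·3+1·4+6·0+1·8 = 18
Z: 3·6 = 18 | 2·7+1·0+6·0+1·4 = 18
X: 3·6 = 18 | 2·7+1·1+6·0+1·3 = 18
Y: 3·3 = 9 | 2·0+1·2+6·1+1·1 = 9
gcd(3,2,1,6,1) = 1

Coefficients: [3, 2, 1, 6, 1]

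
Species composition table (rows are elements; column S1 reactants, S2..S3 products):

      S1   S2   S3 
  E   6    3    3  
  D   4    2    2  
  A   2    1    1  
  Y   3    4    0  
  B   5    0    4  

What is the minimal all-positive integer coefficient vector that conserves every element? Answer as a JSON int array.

E: 4·6 = 24 | 3·3+5·3 = 24
D: 4·4 = 16 | 3·2+5·2 = 16
A: 4·2 = 8 | 3·1+5·1 = 8
Y: 4·3 = 12 | 3·4+5·0 = 12
B: 4·5 = 20 | 3·0+5·4 = 20
gcd(4,3,5) = 1

Coefficients: [4, 3, 5]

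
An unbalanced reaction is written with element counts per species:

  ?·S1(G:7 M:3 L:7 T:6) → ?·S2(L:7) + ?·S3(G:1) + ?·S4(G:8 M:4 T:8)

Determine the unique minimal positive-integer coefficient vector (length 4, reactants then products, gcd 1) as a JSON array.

G: 4·7 = 28 | 4·0+4·1+3·8 = 28
M: 4·3 = 12 | 4·0+4·0+3·4 = 12
L: 4·7 = 28 | 4·7+4·0+3·0 = 28
T: 4·6 = 24 | 4·0+4·0+3·8 = 24
gcd(4,4,4,3) = 1

Coefficients: [4, 4, 4, 3]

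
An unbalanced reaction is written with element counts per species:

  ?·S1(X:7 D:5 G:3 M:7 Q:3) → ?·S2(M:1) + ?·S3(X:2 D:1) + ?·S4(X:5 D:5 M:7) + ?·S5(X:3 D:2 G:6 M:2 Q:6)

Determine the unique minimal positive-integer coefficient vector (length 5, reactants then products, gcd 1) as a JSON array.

Coefficients: [2, 5, 3, 1, 1]

X: 2·7 = 14 | 5·0+3·2+1·5+1·3 = 14
D: 2·5 = 10 | 5·0+3·1+1·5+1·2 = 10
G: 2·3 = 6 | 5·0+3·0+1·0+1·6 = 6
M: 2·7 = 14 | 5·1+3·0+1·7+1·2 = 14
Q: 2·3 = 6 | 5·0+3·0+1·0+1·6 = 6
gcd(2,5,3,1,1) = 1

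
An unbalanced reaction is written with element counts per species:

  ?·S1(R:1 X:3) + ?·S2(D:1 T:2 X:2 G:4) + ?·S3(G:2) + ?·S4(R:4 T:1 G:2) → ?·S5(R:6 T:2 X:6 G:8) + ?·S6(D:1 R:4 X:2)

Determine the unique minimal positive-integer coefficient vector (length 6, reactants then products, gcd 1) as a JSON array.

Coefficients: [6, 1, 6, 4, 3, 1]

D: 6·0+1·1+6·0+4·0 = 1 | 3·0+1·1 = 1
R: 6·1+1·0+6·0+4·4 = 22 | 3·6+1·4 = 22
T: 6·0+1·2+6·0+4·1 = 6 | 3·2+1·0 = 6
X: 6·3+1·2+6·0+4·0 = 20 | 3·6+1·2 = 20
G: 6·0+1·4+6·2+4·2 = 24 | 3·8+1·0 = 24
gcd(6,1,6,4,3,1) = 1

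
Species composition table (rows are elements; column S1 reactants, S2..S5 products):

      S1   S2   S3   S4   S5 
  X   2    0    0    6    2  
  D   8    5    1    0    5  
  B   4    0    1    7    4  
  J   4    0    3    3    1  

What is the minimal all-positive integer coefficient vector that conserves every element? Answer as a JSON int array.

X: 5·2 = 10 | 5·0+5·0+1·6+2·2 = 10
D: 5·8 = 40 | 5·5+5·1+1·0+2·5 = 40
B: 5·4 = 20 | 5·0+5·1+1·7+2·4 = 20
J: 5·4 = 20 | 5·0+5·3+1·3+2·1 = 20
gcd(5,5,5,1,2) = 1

Coefficients: [5, 5, 5, 1, 2]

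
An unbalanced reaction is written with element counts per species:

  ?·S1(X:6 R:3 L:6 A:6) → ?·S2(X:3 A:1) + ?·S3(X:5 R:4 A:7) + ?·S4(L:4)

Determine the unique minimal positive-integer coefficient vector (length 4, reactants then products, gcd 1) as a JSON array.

Coefficients: [4, 3, 3, 6]

X: 4·6 = 24 | 3·3+3·5+6·0 = 24
R: 4·3 = 12 | 3·0+3·4+6·0 = 12
L: 4·6 = 24 | 3·0+3·0+6·4 = 24
A: 4·6 = 24 | 3·1+3·7+6·0 = 24
gcd(4,3,3,6) = 1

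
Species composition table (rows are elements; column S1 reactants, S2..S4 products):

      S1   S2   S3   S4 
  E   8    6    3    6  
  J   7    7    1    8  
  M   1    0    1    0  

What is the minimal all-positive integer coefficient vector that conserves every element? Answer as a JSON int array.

Coefficients: [6, 4, 6, 1]

E: 6·8 = 48 | 4·6+6·3+1·6 = 48
J: 6·7 = 42 | 4·7+6·1+1·8 = 42
M: 6·1 = 6 | 4·0+6·1+1·0 = 6
gcd(6,4,6,1) = 1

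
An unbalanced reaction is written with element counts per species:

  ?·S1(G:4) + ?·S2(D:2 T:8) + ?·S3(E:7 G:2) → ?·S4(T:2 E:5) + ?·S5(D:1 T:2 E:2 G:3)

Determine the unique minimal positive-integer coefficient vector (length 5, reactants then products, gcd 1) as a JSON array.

D: 1·0+2·2+4·0 = 4 | 4·0+4·1 = 4
T: 1·0+2·8+4·0 = 16 | 4·2+4·2 = 16
E: 1·0+2·0+4·7 = 28 | 4·5+4·2 = 28
G: 1·4+2·0+4·2 = 12 | 4·0+4·3 = 12
gcd(1,2,4,4,4) = 1

Coefficients: [1, 2, 4, 4, 4]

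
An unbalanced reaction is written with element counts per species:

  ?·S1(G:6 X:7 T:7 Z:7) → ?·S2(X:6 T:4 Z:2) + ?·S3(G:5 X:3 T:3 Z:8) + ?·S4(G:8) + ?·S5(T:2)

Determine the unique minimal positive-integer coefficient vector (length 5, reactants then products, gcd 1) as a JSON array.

Coefficients: [6, 5, 4, 2, 5]

G: 6·6 = 36 | 5·0+4·5+2·8+5·0 = 36
X: 6·7 = 42 | 5·6+4·3+2·0+5·0 = 42
T: 6·7 = 42 | 5·4+4·3+2·0+5·2 = 42
Z: 6·7 = 42 | 5·2+4·8+2·0+5·0 = 42
gcd(6,5,4,2,5) = 1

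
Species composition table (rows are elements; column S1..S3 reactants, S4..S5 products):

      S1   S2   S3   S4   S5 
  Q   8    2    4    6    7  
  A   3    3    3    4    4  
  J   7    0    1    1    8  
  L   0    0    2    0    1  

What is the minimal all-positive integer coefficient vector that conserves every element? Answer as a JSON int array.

Coefficients: [5, 5, 2, 5, 4]

Q: 5·8+5·2+2·4 = 58 | 5·6+4·7 = 58
A: 5·3+5·3+2·3 = 36 | 5·4+4·4 = 36
J: 5·7+5·0+2·1 = 37 | 5·1+4·8 = 37
L: 5·0+5·0+2·2 = 4 | 5·0+4·1 = 4
gcd(5,5,2,5,4) = 1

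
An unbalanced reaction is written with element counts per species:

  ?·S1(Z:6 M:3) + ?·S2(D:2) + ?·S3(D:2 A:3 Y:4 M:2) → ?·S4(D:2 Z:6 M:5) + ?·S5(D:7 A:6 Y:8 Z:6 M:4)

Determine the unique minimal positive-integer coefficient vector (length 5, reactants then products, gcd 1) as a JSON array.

D: 5·0+6·2+4·2 = 20 | 3·2+2·7 = 20
A: 5·0+6·0+4·3 = 12 | 3·0+2·6 = 12
Y: 5·0+6·0+4·4 = 16 | 3·0+2·8 = 16
Z: 5·6+6·0+4·0 = 30 | 3·6+2·6 = 30
M: 5·3+6·0+4·2 = 23 | 3·5+2·4 = 23
gcd(5,6,4,3,2) = 1

Coefficients: [5, 6, 4, 3, 2]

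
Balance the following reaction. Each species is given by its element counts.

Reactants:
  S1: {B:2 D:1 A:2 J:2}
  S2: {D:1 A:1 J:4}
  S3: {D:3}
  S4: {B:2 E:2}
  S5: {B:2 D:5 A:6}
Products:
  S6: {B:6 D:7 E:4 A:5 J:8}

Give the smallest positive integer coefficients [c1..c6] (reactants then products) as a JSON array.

Coefficients: [2, 5, 3, 6, 1, 3]

B: 2·2+5·0+3·0+6·2+1·2 = 18 | 3·6 = 18
D: 2·1+5·1+3·3+6·0+1·5 = 21 | 3·7 = 21
E: 2·0+5·0+3·0+6·2+1·0 = 12 | 3·4 = 12
A: 2·2+5·1+3·0+6·0+1·6 = 15 | 3·5 = 15
J: 2·2+5·4+3·0+6·0+1·0 = 24 | 3·8 = 24
gcd(2,5,3,6,1,3) = 1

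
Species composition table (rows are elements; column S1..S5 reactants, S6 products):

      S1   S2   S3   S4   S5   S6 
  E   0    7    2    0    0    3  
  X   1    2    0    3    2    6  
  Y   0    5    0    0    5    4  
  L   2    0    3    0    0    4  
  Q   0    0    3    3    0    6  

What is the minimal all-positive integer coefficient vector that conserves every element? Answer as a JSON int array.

Coefficients: [4, 1, 4, 6, 3, 5]

E: 4·0+1·7+4·2+6·0+3·0 = 15 | 5·3 = 15
X: 4·1+1·2+4·0+6·3+3·2 = 30 | 5·6 = 30
Y: 4·0+1·5+4·0+6·0+3·5 = 20 | 5·4 = 20
L: 4·2+1·0+4·3+6·0+3·0 = 20 | 5·4 = 20
Q: 4·0+1·0+4·3+6·3+3·0 = 30 | 5·6 = 30
gcd(4,1,4,6,3,5) = 1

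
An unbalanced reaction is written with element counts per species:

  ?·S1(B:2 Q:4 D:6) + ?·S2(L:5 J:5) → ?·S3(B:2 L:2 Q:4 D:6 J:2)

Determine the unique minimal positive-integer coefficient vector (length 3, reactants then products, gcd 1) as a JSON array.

Coefficients: [5, 2, 5]

B: 5·2+2·0 = 10 | 5·2 = 10
L: 5·0+2·5 = 10 | 5·2 = 10
Q: 5·4+2·0 = 20 | 5·4 = 20
D: 5·6+2·0 = 30 | 5·6 = 30
J: 5·0+2·5 = 10 | 5·2 = 10
gcd(5,2,5) = 1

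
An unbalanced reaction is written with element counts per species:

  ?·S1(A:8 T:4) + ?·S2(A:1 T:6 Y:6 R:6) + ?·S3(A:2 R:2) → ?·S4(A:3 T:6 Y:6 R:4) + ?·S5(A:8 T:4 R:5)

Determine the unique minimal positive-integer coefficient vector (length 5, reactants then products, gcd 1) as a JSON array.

Coefficients: [4, 5, 5, 5, 4]

A: 4·8+5·1+5·2 = 47 | 5·3+4·8 = 47
T: 4·4+5·6+5·0 = 46 | 5·6+4·4 = 46
Y: 4·0+5·6+5·0 = 30 | 5·6+4·0 = 30
R: 4·0+5·6+5·2 = 40 | 5·4+4·5 = 40
gcd(4,5,5,5,4) = 1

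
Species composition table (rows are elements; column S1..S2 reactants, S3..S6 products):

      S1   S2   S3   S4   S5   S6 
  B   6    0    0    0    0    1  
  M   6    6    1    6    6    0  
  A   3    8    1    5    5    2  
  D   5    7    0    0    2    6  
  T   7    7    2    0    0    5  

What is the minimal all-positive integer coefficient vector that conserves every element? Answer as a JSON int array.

B: 1·6+5·0 = 6 | 6·0+3·0+2·0+6·1 = 6
M: 1·6+5·6 = 36 | 6·1+3·6+2·6+6·0 = 36
A: 1·3+5·8 = 43 | 6·1+3·5+2·5+6·2 = 43
D: 1·5+5·7 = 40 | 6·0+3·0+2·2+6·6 = 40
T: 1·7+5·7 = 42 | 6·2+3·0+2·0+6·5 = 42
gcd(1,5,6,3,2,6) = 1

Coefficients: [1, 5, 6, 3, 2, 6]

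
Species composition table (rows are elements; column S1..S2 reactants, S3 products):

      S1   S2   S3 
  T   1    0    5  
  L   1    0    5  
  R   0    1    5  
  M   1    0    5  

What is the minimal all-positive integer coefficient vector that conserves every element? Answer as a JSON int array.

T: 5·1+5·0 = 5 | 1·5 = 5
L: 5·1+5·0 = 5 | 1·5 = 5
R: 5·0+5·1 = 5 | 1·5 = 5
M: 5·1+5·0 = 5 | 1·5 = 5
gcd(5,5,1) = 1

Coefficients: [5, 5, 1]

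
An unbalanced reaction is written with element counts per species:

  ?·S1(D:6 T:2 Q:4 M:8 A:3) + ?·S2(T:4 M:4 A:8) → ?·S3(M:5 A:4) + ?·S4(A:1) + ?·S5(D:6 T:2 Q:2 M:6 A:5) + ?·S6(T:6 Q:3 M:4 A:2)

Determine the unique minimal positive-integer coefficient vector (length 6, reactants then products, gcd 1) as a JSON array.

Coefficients: [3, 3, 2, 6, 3, 2]

D: 3·6+3·0 = 18 | 2·0+6·0+3·6+2·0 = 18
T: 3·2+3·4 = 18 | 2·0+6·0+3·2+2·6 = 18
Q: 3·4+3·0 = 12 | 2·0+6·0+3·2+2·3 = 12
M: 3·8+3·4 = 36 | 2·5+6·0+3·6+2·4 = 36
A: 3·3+3·8 = 33 | 2·4+6·1+3·5+2·2 = 33
gcd(3,3,2,6,3,2) = 1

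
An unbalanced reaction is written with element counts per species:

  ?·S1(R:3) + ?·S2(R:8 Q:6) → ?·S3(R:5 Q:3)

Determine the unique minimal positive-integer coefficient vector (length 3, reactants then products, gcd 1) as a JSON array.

R: 2·3+3·8 = 30 | 6·5 = 30
Q: 2·0+3·6 = 18 | 6·3 = 18
gcd(2,3,6) = 1

Coefficients: [2, 3, 6]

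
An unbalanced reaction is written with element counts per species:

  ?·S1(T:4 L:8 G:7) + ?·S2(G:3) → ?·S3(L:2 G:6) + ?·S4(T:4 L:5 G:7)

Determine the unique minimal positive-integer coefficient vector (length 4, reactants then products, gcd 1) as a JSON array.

T: 2·4+6·0 = 8 | 3·0+2·4 = 8
L: 2·8+6·0 = 16 | 3·2+2·5 = 16
G: 2·7+6·3 = 32 | 3·6+2·7 = 32
gcd(2,6,3,2) = 1

Coefficients: [2, 6, 3, 2]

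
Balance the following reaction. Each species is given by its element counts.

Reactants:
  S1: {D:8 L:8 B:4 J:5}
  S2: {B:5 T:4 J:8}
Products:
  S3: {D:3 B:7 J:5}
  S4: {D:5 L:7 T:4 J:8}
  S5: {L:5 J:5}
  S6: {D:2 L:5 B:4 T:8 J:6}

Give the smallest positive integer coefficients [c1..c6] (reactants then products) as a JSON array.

Coefficients: [3, 4, 4, 2, 1, 1]

D: 3·8+4·0 = 24 | 4·3+2·5+1·0+1·2 = 24
L: 3·8+4·0 = 24 | 4·0+2·7+1·5+1·5 = 24
B: 3·4+4·5 = 32 | 4·7+2·0+1·0+1·4 = 32
T: 3·0+4·4 = 16 | 4·0+2·4+1·0+1·8 = 16
J: 3·5+4·8 = 47 | 4·5+2·8+1·5+1·6 = 47
gcd(3,4,4,2,1,1) = 1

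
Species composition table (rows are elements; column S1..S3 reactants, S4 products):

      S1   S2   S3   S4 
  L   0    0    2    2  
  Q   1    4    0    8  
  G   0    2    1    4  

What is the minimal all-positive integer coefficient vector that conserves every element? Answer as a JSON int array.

L: 4·0+3·0+2·2 = 4 | 2·2 = 4
Q: 4·1+3·4+2·0 = 16 | 2·8 = 16
G: 4·0+3·2+2·1 = 8 | 2·4 = 8
gcd(4,3,2,2) = 1

Coefficients: [4, 3, 2, 2]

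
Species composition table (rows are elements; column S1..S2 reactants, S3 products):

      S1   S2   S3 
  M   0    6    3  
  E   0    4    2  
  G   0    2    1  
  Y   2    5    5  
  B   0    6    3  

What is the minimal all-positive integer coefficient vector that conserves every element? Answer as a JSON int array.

M: 5·0+2·6 = 12 | 4·3 = 12
E: 5·0+2·4 = 8 | 4·2 = 8
G: 5·0+2·2 = 4 | 4·1 = 4
Y: 5·2+2·5 = 20 | 4·5 = 20
B: 5·0+2·6 = 12 | 4·3 = 12
gcd(5,2,4) = 1

Coefficients: [5, 2, 4]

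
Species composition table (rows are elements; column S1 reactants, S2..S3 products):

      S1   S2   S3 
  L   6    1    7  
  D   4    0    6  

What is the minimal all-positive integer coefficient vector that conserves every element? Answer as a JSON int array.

L: 3·6 = 18 | 4·1+2·7 = 18
D: 3·4 = 12 | 4·0+2·6 = 12
gcd(3,4,2) = 1

Coefficients: [3, 4, 2]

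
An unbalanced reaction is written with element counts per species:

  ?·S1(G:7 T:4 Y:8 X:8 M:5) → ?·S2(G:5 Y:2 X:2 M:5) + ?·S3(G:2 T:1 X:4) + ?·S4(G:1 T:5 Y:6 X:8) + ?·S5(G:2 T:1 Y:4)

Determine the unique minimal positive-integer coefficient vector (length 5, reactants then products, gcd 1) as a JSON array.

G: 6·7 = 42 | 6·5+1·2+4·1+3·2 = 42
T: 6·4 = 24 | 6·0+1·1+4·5+3·1 = 24
Y: 6·8 = 48 | 6·2+1·0+4·6+3·4 = 48
X: 6·8 = 48 | 6·2+1·4+4·8+3·0 = 48
M: 6·5 = 30 | 6·5+1·0+4·0+3·0 = 30
gcd(6,6,1,4,3) = 1

Coefficients: [6, 6, 1, 4, 3]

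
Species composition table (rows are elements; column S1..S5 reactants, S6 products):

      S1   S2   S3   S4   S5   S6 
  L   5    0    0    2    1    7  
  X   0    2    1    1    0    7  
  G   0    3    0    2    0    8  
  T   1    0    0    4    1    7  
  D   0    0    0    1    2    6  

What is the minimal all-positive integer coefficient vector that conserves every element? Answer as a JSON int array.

L: 1·5+4·0+4·0+2·2+5·1 = 14 | 2·7 = 14
X: 1·0+4·2+4·1+2·1+5·0 = 14 | 2·7 = 14
G: 1·0+4·3+4·0+2·2+5·0 = 16 | 2·8 = 16
T: 1·1+4·0+4·0+2·4+5·1 = 14 | 2·7 = 14
D: 1·0+4·0+4·0+2·1+5·2 = 12 | 2·6 = 12
gcd(1,4,4,2,5,2) = 1

Coefficients: [1, 4, 4, 2, 5, 2]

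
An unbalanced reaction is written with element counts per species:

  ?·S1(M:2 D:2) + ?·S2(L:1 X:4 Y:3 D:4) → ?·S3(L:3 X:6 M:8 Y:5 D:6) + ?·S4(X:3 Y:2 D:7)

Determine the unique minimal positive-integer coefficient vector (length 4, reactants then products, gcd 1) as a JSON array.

Coefficients: [4, 3, 1, 2]

L: 4·0+3·1 = 3 | 1·3+2·0 = 3
X: 4·0+3·4 = 12 | 1·6+2·3 = 12
M: 4·2+3·0 = 8 | 1·8+2·0 = 8
Y: 4·0+3·3 = 9 | 1·5+2·2 = 9
D: 4·2+3·4 = 20 | 1·6+2·7 = 20
gcd(4,3,1,2) = 1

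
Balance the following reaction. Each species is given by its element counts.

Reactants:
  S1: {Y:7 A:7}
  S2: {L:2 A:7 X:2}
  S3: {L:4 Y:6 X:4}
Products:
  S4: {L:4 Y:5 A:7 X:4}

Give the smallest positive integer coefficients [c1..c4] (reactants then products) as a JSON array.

L: 1·0+4·2+3·4 = 20 | 5·4 = 20
Y: 1·7+4·0+3·6 = 25 | 5·5 = 25
A: 1·7+4·7+3·0 = 35 | 5·7 = 35
X: 1·0+4·2+3·4 = 20 | 5·4 = 20
gcd(1,4,3,5) = 1

Coefficients: [1, 4, 3, 5]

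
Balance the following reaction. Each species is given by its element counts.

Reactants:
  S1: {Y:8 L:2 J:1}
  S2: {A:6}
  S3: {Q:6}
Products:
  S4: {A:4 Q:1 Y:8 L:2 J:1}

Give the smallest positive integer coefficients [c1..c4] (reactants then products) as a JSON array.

Coefficients: [6, 4, 1, 6]

A: 6·0+4·6+1·0 = 24 | 6·4 = 24
Q: 6·0+4·0+1·6 = 6 | 6·1 = 6
Y: 6·8+4·0+1·0 = 48 | 6·8 = 48
L: 6·2+4·0+1·0 = 12 | 6·2 = 12
J: 6·1+4·0+1·0 = 6 | 6·1 = 6
gcd(6,4,1,6) = 1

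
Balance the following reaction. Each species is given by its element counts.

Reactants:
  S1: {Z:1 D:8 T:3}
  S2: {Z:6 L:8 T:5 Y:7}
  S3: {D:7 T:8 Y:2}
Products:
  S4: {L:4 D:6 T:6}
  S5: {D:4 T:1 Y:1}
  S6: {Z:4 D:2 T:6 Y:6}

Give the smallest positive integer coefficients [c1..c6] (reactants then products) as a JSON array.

Coefficients: [2, 3, 6, 6, 3, 5]

Z: 2·1+3·6+6·0 = 20 | 6·0+3·0+5·4 = 20
L: 2·0+3·8+6·0 = 24 | 6·4+3·0+5·0 = 24
D: 2·8+3·0+6·7 = 58 | 6·6+3·4+5·2 = 58
T: 2·3+3·5+6·8 = 69 | 6·6+3·1+5·6 = 69
Y: 2·0+3·7+6·2 = 33 | 6·0+3·1+5·6 = 33
gcd(2,3,6,6,3,5) = 1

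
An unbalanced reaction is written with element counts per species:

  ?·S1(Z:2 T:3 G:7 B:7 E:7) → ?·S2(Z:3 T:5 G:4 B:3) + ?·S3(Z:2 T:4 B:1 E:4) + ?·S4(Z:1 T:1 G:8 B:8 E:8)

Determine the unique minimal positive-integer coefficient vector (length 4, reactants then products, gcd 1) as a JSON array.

Coefficients: [4, 1, 1, 3]

Z: 4·2 = 8 | 1·3+1·2+3·1 = 8
T: 4·3 = 12 | 1·5+1·4+3·1 = 12
G: 4·7 = 28 | 1·4+1·0+3·8 = 28
B: 4·7 = 28 | 1·3+1·1+3·8 = 28
E: 4·7 = 28 | 1·0+1·4+3·8 = 28
gcd(4,1,1,3) = 1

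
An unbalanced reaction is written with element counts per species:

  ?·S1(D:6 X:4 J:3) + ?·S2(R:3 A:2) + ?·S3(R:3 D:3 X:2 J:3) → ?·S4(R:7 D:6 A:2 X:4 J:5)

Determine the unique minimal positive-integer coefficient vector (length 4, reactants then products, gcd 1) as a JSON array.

R: 1·0+3·3+4·3 = 21 | 3·7 = 21
D: 1·6+3·0+4·3 = 18 | 3·6 = 18
A: 1·0+3·2+4·0 = 6 | 3·2 = 6
X: 1·4+3·0+4·2 = 12 | 3·4 = 12
J: 1·3+3·0+4·3 = 15 | 3·5 = 15
gcd(1,3,4,3) = 1

Coefficients: [1, 3, 4, 3]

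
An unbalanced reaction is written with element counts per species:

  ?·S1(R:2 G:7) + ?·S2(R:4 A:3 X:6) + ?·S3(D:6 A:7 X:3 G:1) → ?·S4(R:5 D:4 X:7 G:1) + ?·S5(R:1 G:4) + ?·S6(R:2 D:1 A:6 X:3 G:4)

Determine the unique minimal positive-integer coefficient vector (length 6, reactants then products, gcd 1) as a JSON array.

R: 4·2+5·4+3·0 = 28 | 3·5+1·1+6·2 = 28
D: 4·0+5·0+3·6 = 18 | 3·4+1·0+6·1 = 18
A: 4·0+5·3+3·7 = 36 | 3·0+1·0+6·6 = 36
X: 4·0+5·6+3·3 = 39 | 3·7+1·0+6·3 = 39
G: 4·7+5·0+3·1 = 31 | 3·1+1·4+6·4 = 31
gcd(4,5,3,3,1,6) = 1

Coefficients: [4, 5, 3, 3, 1, 6]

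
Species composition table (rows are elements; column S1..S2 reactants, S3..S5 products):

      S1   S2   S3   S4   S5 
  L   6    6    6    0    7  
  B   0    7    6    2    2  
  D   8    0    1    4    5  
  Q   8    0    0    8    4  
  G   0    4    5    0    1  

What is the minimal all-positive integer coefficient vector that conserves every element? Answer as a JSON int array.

Coefficients: [5, 4, 2, 2, 6]

L: 5·6+4·6 = 54 | 2·6+2·0+6·7 = 54
B: 5·0+4·7 = 28 | 2·6+2·2+6·2 = 28
D: 5·8+4·0 = 40 | 2·1+2·4+6·5 = 40
Q: 5·8+4·0 = 40 | 2·0+2·8+6·4 = 40
G: 5·0+4·4 = 16 | 2·5+2·0+6·1 = 16
gcd(5,4,2,2,6) = 1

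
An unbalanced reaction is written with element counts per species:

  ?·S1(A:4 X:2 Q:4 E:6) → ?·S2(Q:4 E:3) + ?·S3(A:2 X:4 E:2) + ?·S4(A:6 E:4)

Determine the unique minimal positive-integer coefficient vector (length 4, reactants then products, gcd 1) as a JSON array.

Coefficients: [2, 2, 1, 1]

A: 2·4 = 8 | 2·0+1·2+1·6 = 8
X: 2·2 = 4 | 2·0+1·4+1·0 = 4
Q: 2·4 = 8 | 2·4+1·0+1·0 = 8
E: 2·6 = 12 | 2·3+1·2+1·4 = 12
gcd(2,2,1,1) = 1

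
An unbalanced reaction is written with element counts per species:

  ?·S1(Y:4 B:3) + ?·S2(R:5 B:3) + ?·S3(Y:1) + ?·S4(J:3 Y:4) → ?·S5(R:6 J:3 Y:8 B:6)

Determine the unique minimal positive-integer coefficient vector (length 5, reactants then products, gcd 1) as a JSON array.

R: 4·0+6·5+4·0+5·0 = 30 | 5·6 = 30
J: 4·0+6·0+4·0+5·3 = 15 | 5·3 = 15
Y: 4·4+6·0+4·1+5·4 = 40 | 5·8 = 40
B: 4·3+6·3+4·0+5·0 = 30 | 5·6 = 30
gcd(4,6,4,5,5) = 1

Coefficients: [4, 6, 4, 5, 5]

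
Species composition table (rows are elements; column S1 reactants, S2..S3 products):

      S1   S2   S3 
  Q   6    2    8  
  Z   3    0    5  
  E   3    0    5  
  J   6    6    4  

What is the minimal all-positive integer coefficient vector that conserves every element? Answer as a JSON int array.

Coefficients: [5, 3, 3]

Q: 5·6 = 30 | 3·2+3·8 = 30
Z: 5·3 = 15 | 3·0+3·5 = 15
E: 5·3 = 15 | 3·0+3·5 = 15
J: 5·6 = 30 | 3·6+3·4 = 30
gcd(5,3,3) = 1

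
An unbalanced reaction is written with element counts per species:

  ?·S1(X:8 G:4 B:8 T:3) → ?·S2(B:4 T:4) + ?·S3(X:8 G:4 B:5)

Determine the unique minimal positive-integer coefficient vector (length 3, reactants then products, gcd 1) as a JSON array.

Coefficients: [4, 3, 4]

X: 4·8 = 32 | 3·0+4·8 = 32
G: 4·4 = 16 | 3·0+4·4 = 16
B: 4·8 = 32 | 3·4+4·5 = 32
T: 4·3 = 12 | 3·4+4·0 = 12
gcd(4,3,4) = 1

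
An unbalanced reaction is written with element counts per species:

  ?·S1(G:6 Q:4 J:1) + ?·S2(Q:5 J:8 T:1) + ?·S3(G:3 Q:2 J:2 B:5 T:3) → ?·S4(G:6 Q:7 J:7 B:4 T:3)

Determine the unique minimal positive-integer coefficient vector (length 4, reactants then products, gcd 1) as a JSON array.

G: 3·6+3·0+4·3 = 30 | 5·6 = 30
Q: 3·4+3·5+4·2 = 35 | 5·7 = 35
J: 3·1+3·8+4·2 = 35 | 5·7 = 35
B: 3·0+3·0+4·5 = 20 | 5·4 = 20
T: 3·0+3·1+4·3 = 15 | 5·3 = 15
gcd(3,3,4,5) = 1

Coefficients: [3, 3, 4, 5]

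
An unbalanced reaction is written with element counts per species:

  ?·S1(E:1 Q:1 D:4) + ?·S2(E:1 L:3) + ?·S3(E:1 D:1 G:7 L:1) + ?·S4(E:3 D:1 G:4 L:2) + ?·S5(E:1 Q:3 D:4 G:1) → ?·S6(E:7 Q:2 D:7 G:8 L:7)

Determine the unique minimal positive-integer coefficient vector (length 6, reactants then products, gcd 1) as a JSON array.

Coefficients: [3, 4, 1, 4, 1, 3]

E: 3·1+4·1+1·1+4·3+1·1 = 21 | 3·7 = 21
Q: 3·1+4·0+1·0+4·0+1·3 = 6 | 3·2 = 6
D: 3·4+4·0+1·1+4·1+1·4 = 21 | 3·7 = 21
G: 3·0+4·0+1·7+4·4+1·1 = 24 | 3·8 = 24
L: 3·0+4·3+1·1+4·2+1·0 = 21 | 3·7 = 21
gcd(3,4,1,4,1,3) = 1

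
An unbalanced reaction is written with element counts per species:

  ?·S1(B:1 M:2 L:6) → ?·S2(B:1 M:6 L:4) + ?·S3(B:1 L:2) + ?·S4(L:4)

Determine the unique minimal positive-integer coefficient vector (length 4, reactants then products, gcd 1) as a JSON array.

Coefficients: [6, 2, 4, 5]

B: 6·1 = 6 | 2·1+4·1+5·0 = 6
M: 6·2 = 12 | 2·6+4·0+5·0 = 12
L: 6·6 = 36 | 2·4+4·2+5·4 = 36
gcd(6,2,4,5) = 1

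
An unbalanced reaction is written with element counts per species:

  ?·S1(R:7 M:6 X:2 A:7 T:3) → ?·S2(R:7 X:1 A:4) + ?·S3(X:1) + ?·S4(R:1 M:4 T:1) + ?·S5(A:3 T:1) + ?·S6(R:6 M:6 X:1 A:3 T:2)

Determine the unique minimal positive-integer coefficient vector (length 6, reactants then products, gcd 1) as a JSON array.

Coefficients: [5, 2, 5, 3, 6, 3]

R: 5·7 = 35 | 2·7+5·0+3·1+6·0+3·6 = 35
M: 5·6 = 30 | 2·0+5·0+3·4+6·0+3·6 = 30
X: 5·2 = 10 | 2·1+5·1+3·0+6·0+3·1 = 10
A: 5·7 = 35 | 2·4+5·0+3·0+6·3+3·3 = 35
T: 5·3 = 15 | 2·0+5·0+3·1+6·1+3·2 = 15
gcd(5,2,5,3,6,3) = 1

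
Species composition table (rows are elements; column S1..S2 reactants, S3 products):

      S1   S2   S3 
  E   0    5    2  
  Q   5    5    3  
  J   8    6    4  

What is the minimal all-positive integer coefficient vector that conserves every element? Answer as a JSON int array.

E: 1·0+2·5 = 10 | 5·2 = 10
Q: 1·5+2·5 = 15 | 5·3 = 15
J: 1·8+2·6 = 20 | 5·4 = 20
gcd(1,2,5) = 1

Coefficients: [1, 2, 5]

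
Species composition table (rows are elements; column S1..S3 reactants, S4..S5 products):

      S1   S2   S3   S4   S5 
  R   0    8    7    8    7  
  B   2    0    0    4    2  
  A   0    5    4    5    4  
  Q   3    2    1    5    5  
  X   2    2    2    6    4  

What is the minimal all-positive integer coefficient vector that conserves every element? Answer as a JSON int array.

R: 5·0+1·8+3·7 = 29 | 1·8+3·7 = 29
B: 5·2+1·0+3·0 = 10 | 1·4+3·2 = 10
A: 5·0+1·5+3·4 = 17 | 1·5+3·4 = 17
Q: 5·3+1·2+3·1 = 20 | 1·5+3·5 = 20
X: 5·2+1·2+3·2 = 18 | 1·6+3·4 = 18
gcd(5,1,3,1,3) = 1

Coefficients: [5, 1, 3, 1, 3]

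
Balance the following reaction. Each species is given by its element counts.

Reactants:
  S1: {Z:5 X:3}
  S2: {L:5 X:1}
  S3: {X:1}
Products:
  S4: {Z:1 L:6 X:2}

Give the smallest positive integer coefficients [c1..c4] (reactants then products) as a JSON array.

Z: 1·5+6·0+1·0 = 5 | 5·1 = 5
L: 1·0+6·5+1·0 = 30 | 5·6 = 30
X: 1·3+6·1+1·1 = 10 | 5·2 = 10
gcd(1,6,1,5) = 1

Coefficients: [1, 6, 1, 5]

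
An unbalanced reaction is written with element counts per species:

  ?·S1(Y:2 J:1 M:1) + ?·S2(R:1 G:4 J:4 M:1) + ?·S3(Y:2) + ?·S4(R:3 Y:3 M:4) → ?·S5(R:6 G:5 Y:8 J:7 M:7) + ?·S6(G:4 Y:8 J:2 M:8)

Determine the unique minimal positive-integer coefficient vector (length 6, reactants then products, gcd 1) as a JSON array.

Coefficients: [6, 6, 5, 6, 4, 1]

R: 6·0+6·1+5·0+6·3 = 24 | 4·6+1·0 = 24
G: 6·0+6·4+5·0+6·0 = 24 | 4·5+1·4 = 24
Y: 6·2+6·0+5·2+6·3 = 40 | 4·8+1·8 = 40
J: 6·1+6·4+5·0+6·0 = 30 | 4·7+1·2 = 30
M: 6·1+6·1+5·0+6·4 = 36 | 4·7+1·8 = 36
gcd(6,6,5,6,4,1) = 1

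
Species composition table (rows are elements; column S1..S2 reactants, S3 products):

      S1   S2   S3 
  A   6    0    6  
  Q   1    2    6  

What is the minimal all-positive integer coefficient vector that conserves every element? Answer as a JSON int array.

A: 2·6+5·0 = 12 | 2·6 = 12
Q: 2·1+5·2 = 12 | 2·6 = 12
gcd(2,5,2) = 1

Coefficients: [2, 5, 2]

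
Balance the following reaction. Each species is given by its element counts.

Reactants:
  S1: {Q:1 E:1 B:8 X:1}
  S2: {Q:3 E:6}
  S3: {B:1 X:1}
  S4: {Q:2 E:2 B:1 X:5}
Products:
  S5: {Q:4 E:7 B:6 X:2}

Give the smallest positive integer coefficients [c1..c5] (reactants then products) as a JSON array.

Q: 4·1+6·3+3·0+1·2 = 24 | 6·4 = 24
E: 4·1+6·6+3·0+1·2 = 42 | 6·7 = 42
B: 4·8+6·0+3·1+1·1 = 36 | 6·6 = 36
X: 4·1+6·0+3·1+1·5 = 12 | 6·2 = 12
gcd(4,6,3,1,6) = 1

Coefficients: [4, 6, 3, 1, 6]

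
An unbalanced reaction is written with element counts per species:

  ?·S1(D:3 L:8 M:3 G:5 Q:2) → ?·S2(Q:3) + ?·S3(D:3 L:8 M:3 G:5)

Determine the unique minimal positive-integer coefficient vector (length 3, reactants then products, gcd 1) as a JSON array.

Coefficients: [3, 2, 3]

D: 3·3 = 9 | 2·0+3·3 = 9
L: 3·8 = 24 | 2·0+3·8 = 24
M: 3·3 = 9 | 2·0+3·3 = 9
G: 3·5 = 15 | 2·0+3·5 = 15
Q: 3·2 = 6 | 2·3+3·0 = 6
gcd(3,2,3) = 1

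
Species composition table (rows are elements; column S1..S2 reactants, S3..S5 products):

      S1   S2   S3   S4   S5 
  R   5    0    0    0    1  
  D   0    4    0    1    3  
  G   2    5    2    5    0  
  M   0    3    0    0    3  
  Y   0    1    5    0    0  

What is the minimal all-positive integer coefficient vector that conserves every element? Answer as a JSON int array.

R: 1·5+5·0 = 5 | 1·0+5·0+5·1 = 5
D: 1·0+5·4 = 20 | 1·0+5·1+5·3 = 20
G: 1·2+5·5 = 27 | 1·2+5·5+5·0 = 27
M: 1·0+5·3 = 15 | 1·0+5·0+5·3 = 15
Y: 1·0+5·1 = 5 | 1·5+5·0+5·0 = 5
gcd(1,5,1,5,5) = 1

Coefficients: [1, 5, 1, 5, 5]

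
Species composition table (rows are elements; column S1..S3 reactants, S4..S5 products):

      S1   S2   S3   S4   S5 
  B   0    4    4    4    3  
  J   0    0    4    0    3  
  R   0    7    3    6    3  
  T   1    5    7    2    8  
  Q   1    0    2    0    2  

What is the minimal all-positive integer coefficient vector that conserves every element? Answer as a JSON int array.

Coefficients: [2, 3, 3, 3, 4]

B: 2·0+3·4+3·4 = 24 | 3·4+4·3 = 24
J: 2·0+3·0+3·4 = 12 | 3·0+4·3 = 12
R: 2·0+3·7+3·3 = 30 | 3·6+4·3 = 30
T: 2·1+3·5+3·7 = 38 | 3·2+4·8 = 38
Q: 2·1+3·0+3·2 = 8 | 3·0+4·2 = 8
gcd(2,3,3,3,4) = 1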